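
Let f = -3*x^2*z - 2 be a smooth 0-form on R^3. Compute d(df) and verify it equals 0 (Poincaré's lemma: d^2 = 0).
d(df) = 0

Step 1: df = sum_i (∂f/∂x_i) dx_i = (-6*x*z) dx + (0) dy + (-3*x^2) dz.
Step 2: Apply d again. Using the 1-form formula, the coefficient of dx ∧ dy in d(df) is ∂^2 f/∂x ∂y - ∂^2 f/∂y ∂x = (0) - (0) = 0 (equality of mixed partials for smooth f).
Similarly for dx ∧ dz and dy ∧ dz — all coefficients vanish. So d(df) = 0.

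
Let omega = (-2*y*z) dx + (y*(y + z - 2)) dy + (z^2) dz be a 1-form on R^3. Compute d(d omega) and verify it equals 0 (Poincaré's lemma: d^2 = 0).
d(d omega) = 0

Step 1: d omega = sum_{i<j} (∂f_j/∂x_i - ∂f_i/∂x_j) dx_i ∧ dx_j:
  coeff of dx ∧ dy: 2*z
  coeff of dx ∧ dz: 2*y
  coeff of dy ∧ dz: -y
Step 2: Apply d again to each 2-form coefficient. The only possible 3-form in R^3 is dx ∧ dy ∧ dz, with coefficient
  ∂(coeff of dy∧dz)/∂x - ∂(coeff of dx∧dz)/∂y + ∂(coeff of dx∧dy)/∂z
  = ∂/∂x (-y) - ∂/∂y (2*y) + ∂/∂z (2*z).
Each of these terms simplifies to sums of mixed partials that cancel in pairs. The result is 0 (by equality of mixed partials for smooth functions — Schwarz / Clairaut).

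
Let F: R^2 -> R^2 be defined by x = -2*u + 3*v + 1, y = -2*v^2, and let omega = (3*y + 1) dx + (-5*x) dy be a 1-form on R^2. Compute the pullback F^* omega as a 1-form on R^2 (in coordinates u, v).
F^* omega = (12*v^2 - 2) du + (-40*u*v + 42*v^2 + 20*v + 3) dv

Using F^*(f dg) = (f ∘ F) d(g ∘ F), substitute each coordinate x_i by F_i(u, v) in f_i, and replace dx_i by d F_i = (∂F_i/∂u) du + (∂F_i/∂v) dv.
  For the x component: f_1(F) = 1 - 6*v^2; d F_1 = (-2) du + (3) dv
  For the y component: f_2(F) = 10*u - 15*v - 5; d F_2 = (0) du + (-4*v) dv
Combining and collecting du, dv coefficients:
  coeff of du: 12*v^2 - 2
  coeff of dv: -40*u*v + 42*v^2 + 20*v + 3
F^* omega = (12*v^2 - 2) du + (-40*u*v + 42*v^2 + 20*v + 3) dv.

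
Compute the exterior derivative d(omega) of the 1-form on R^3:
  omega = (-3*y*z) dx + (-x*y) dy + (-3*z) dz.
d(omega) = (-y + 3*z) dx ∧ dy + (3*y) dx ∧ dz

For a 1-form omega = sum_i f_i dx_i, the exterior derivative is
  d(omega) = sum_{i < j} (∂f_j/∂x_i - ∂f_i/∂x_j) dx_i ∧ dx_j.
  coefficient of dx ∧ dy: ∂f_2/∂x - ∂f_1/∂y = ∂(-x*y)/∂x - ∂(-3*y*z)/∂y = -y + 3*z
  coefficient of dx ∧ dz: ∂f_3/∂x - ∂f_1/∂z = ∂(-3*z)/∂x - ∂(-3*y*z)/∂z = 3*y
Assembling: d(omega) = (-y + 3*z) dx ∧ dy + (3*y) dx ∧ dz.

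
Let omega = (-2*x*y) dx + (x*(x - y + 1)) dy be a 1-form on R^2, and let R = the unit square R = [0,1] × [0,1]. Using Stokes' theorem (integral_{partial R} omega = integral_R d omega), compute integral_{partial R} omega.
integral_(partial R) omega = 5/2

Stokes: integral_partial_R omega = integral_R d omega with d omega = (∂Q/∂x - ∂P/∂y) dx ∧ dy.
  ∂Q/∂x = 2*x - y + 1
  ∂P/∂y = -2*x
  integrand = ∂Q/∂x - ∂P/∂y = 4*x - y + 1.
Integrating over R: integral_0^1 integral_0^1 (4*x - y + 1) dx dy = 5/2.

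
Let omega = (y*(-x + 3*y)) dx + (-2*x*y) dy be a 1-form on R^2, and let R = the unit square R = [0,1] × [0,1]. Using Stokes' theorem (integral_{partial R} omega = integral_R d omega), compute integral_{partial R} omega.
integral_(partial R) omega = -7/2

Stokes: integral_partial_R omega = integral_R d omega with d omega = (∂Q/∂x - ∂P/∂y) dx ∧ dy.
  ∂Q/∂x = -2*y
  ∂P/∂y = -x + 6*y
  integrand = ∂Q/∂x - ∂P/∂y = x - 8*y.
Integrating over R: integral_0^1 integral_0^1 (x - 8*y) dx dy = -7/2.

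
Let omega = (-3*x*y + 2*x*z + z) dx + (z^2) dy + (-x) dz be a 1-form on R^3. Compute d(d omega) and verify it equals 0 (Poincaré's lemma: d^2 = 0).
d(d omega) = 0

Step 1: d omega = sum_{i<j} (∂f_j/∂x_i - ∂f_i/∂x_j) dx_i ∧ dx_j:
  coeff of dx ∧ dy: 3*x
  coeff of dx ∧ dz: -2*x - 2
  coeff of dy ∧ dz: -2*z
Step 2: Apply d again to each 2-form coefficient. The only possible 3-form in R^3 is dx ∧ dy ∧ dz, with coefficient
  ∂(coeff of dy∧dz)/∂x - ∂(coeff of dx∧dz)/∂y + ∂(coeff of dx∧dy)/∂z
  = ∂/∂x (-2*z) - ∂/∂y (-2*x - 2) + ∂/∂z (3*x).
Each of these terms simplifies to sums of mixed partials that cancel in pairs. The result is 0 (by equality of mixed partials for smooth functions — Schwarz / Clairaut).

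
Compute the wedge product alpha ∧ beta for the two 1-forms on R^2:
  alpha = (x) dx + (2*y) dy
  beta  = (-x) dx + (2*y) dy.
alpha ∧ beta = (4*x*y) dx ∧ dy

Distribute the wedge, using dx_i ∧ dx_j = -dx_j ∧ dx_i and dx_i ∧ dx_i = 0. For each pair (i, j) with i < j, the coefficient of dx_i ∧ dx_j in alpha ∧ beta is (alpha_i * beta_j - alpha_j * beta_i). Collecting: alpha ∧ beta = (4*x*y) dx ∧ dy.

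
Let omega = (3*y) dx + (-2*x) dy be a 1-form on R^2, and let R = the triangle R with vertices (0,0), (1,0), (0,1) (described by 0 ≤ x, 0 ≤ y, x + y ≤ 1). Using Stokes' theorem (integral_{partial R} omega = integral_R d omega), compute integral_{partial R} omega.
integral_(partial R) omega = -5/2

Stokes: integral_partial_R omega = integral_R d omega with d omega = (∂Q/∂x - ∂P/∂y) dx ∧ dy.
  ∂Q/∂x = -2
  ∂P/∂y = 3
  integrand = ∂Q/∂x - ∂P/∂y = -5.
Integrating over R: integral_0^1 integral_0^{1-x} (-5) dy dx = -5/2.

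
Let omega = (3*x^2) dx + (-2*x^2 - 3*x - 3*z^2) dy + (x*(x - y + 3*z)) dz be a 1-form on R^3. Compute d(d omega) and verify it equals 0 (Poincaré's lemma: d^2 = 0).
d(d omega) = 0

Step 1: d omega = sum_{i<j} (∂f_j/∂x_i - ∂f_i/∂x_j) dx_i ∧ dx_j:
  coeff of dx ∧ dy: -4*x - 3
  coeff of dx ∧ dz: 2*x - y + 3*z
  coeff of dy ∧ dz: -x + 6*z
Step 2: Apply d again to each 2-form coefficient. The only possible 3-form in R^3 is dx ∧ dy ∧ dz, with coefficient
  ∂(coeff of dy∧dz)/∂x - ∂(coeff of dx∧dz)/∂y + ∂(coeff of dx∧dy)/∂z
  = ∂/∂x (-x + 6*z) - ∂/∂y (2*x - y + 3*z) + ∂/∂z (-4*x - 3).
Each of these terms simplifies to sums of mixed partials that cancel in pairs. The result is 0 (by equality of mixed partials for smooth functions — Schwarz / Clairaut).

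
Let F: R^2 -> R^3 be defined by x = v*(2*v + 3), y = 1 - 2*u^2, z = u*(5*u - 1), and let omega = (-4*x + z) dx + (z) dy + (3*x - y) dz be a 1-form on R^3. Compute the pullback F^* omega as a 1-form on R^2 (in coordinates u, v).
F^* omega = (2*u^2 + 60*u*v^2 + 90*u*v - 10*u - 6*v^2 - 9*v + 1) du + (20*u^2*v + 15*u^2 - 4*u*v - 3*u - 32*v^3 - 72*v^2 - 36*v) dv

Using F^*(f dg) = (f ∘ F) d(g ∘ F), substitute each coordinate x_i by F_i(u, v) in f_i, and replace dx_i by d F_i = (∂F_i/∂u) du + (∂F_i/∂v) dv.
  For the x component: f_1(F) = 5*u^2 - u - 8*v^2 - 12*v; d F_1 = (0) du + (4*v + 3) dv
  For the y component: f_2(F) = u*(5*u - 1); d F_2 = (-4*u) du + (0) dv
  For the z component: f_3(F) = 2*u^2 + 6*v^2 + 9*v - 1; d F_3 = (10*u - 1) du + (0) dv
Combining and collecting du, dv coefficients:
  coeff of du: 2*u^2 + 60*u*v^2 + 90*u*v - 10*u - 6*v^2 - 9*v + 1
  coeff of dv: 20*u^2*v + 15*u^2 - 4*u*v - 3*u - 32*v^3 - 72*v^2 - 36*v
F^* omega = (2*u^2 + 60*u*v^2 + 90*u*v - 10*u - 6*v^2 - 9*v + 1) du + (20*u^2*v + 15*u^2 - 4*u*v - 3*u - 32*v^3 - 72*v^2 - 36*v) dv.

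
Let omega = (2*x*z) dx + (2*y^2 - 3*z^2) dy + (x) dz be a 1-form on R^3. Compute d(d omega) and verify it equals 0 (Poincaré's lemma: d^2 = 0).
d(d omega) = 0

Step 1: d omega = sum_{i<j} (∂f_j/∂x_i - ∂f_i/∂x_j) dx_i ∧ dx_j:
  coeff of dx ∧ dy: 0
  coeff of dx ∧ dz: 1 - 2*x
  coeff of dy ∧ dz: 6*z
Step 2: Apply d again to each 2-form coefficient. The only possible 3-form in R^3 is dx ∧ dy ∧ dz, with coefficient
  ∂(coeff of dy∧dz)/∂x - ∂(coeff of dx∧dz)/∂y + ∂(coeff of dx∧dy)/∂z
  = ∂/∂x (6*z) - ∂/∂y (1 - 2*x) + ∂/∂z (0).
Each of these terms simplifies to sums of mixed partials that cancel in pairs. The result is 0 (by equality of mixed partials for smooth functions — Schwarz / Clairaut).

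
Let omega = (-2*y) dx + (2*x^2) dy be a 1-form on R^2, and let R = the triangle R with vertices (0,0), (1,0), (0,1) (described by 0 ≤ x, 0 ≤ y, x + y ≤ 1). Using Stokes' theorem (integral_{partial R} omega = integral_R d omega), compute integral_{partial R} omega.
integral_(partial R) omega = 5/3

Stokes: integral_partial_R omega = integral_R d omega with d omega = (∂Q/∂x - ∂P/∂y) dx ∧ dy.
  ∂Q/∂x = 4*x
  ∂P/∂y = -2
  integrand = ∂Q/∂x - ∂P/∂y = 4*x + 2.
Integrating over R: integral_0^1 integral_0^{1-x} (4*x + 2) dy dx = 5/3.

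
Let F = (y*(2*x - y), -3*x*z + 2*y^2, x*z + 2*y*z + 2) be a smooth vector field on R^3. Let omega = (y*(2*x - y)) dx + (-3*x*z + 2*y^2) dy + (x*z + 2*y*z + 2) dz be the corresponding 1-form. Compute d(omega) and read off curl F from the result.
d(omega) = (3*x + 2*z) dy ∧ dz + (-z) dz ∧ dx + (-2*x + 2*y - 3*z) dx ∧ dy; curl F = (3*x + 2*z, -z, -2*x + 2*y - 3*z)

d omega = sum_{i<j} (∂f_j/∂x_i - ∂f_i/∂x_j) dx_i ∧ dx_j. Under the identification (dy ∧ dz, dz ∧ dx, dx ∧ dy) ↔ (e_x, e_y, e_z), the coefficients are exactly the components of curl F. Compute:
  ∂R/∂y - ∂Q/∂z = (2*z) - (-3*x) = 3*x + 2*z
  ∂P/∂z - ∂R/∂x = (0) - (z) = -z
  ∂Q/∂x - ∂P/∂y = (-3*z) - (2*x - 2*y) = -2*x + 2*y - 3*z.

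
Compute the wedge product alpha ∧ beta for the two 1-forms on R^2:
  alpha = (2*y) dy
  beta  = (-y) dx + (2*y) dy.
alpha ∧ beta = (2*y^2) dx ∧ dy

Distribute the wedge, using dx_i ∧ dx_j = -dx_j ∧ dx_i and dx_i ∧ dx_i = 0. For each pair (i, j) with i < j, the coefficient of dx_i ∧ dx_j in alpha ∧ beta is (alpha_i * beta_j - alpha_j * beta_i). Collecting: alpha ∧ beta = (2*y^2) dx ∧ dy.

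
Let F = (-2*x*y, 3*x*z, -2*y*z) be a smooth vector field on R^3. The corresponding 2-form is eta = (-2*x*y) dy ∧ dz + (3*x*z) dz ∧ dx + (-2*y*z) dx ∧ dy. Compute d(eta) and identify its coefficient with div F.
d(eta) = (-4*y) dx ∧ dy ∧ dz; div F = -4*y

For a 2-form in R^3 of the form above, applying d gives a 3-form with coefficient ∂P/∂x + ∂Q/∂y + ∂R/∂z:
  ∂P/∂x = -2*y
  ∂Q/∂y = 0
  ∂R/∂z = -2*y
Sum = -4*y, which is exactly div F.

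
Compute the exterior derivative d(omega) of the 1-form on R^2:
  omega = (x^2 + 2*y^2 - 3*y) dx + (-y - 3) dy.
d(omega) = (3 - 4*y) dx ∧ dy

For a 1-form omega = sum_i f_i dx_i, the exterior derivative is
  d(omega) = sum_{i < j} (∂f_j/∂x_i - ∂f_i/∂x_j) dx_i ∧ dx_j.
  coefficient of dx ∧ dy: ∂f_2/∂x - ∂f_1/∂y = ∂(-y - 3)/∂x - ∂(x^2 + 2*y^2 - 3*y)/∂y = 3 - 4*y
Assembling: d(omega) = (3 - 4*y) dx ∧ dy.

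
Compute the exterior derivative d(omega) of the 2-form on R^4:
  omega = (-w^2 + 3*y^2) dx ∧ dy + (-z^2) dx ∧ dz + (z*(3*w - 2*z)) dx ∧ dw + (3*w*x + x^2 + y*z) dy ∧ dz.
d(omega) = (-2*w) dx ∧ dy ∧ dw + (-3*w + 4*z) dx ∧ dz ∧ dw + (3*w + 2*x) dx ∧ dy ∧ dz + (3*x) dy ∧ dz ∧ dw

For a 2-form omega = sum_{i<j} g_{ij} dx_i ∧ dx_j, the exterior derivative is
  d(omega) = sum_{i<j} d(g_{ij}) ∧ dx_i ∧ dx_j = sum_{i<j, k} (∂g_{ij}/∂x_k) dx_k ∧ dx_i ∧ dx_j.
Expand each term, using dx_k ∧ dx_i ∧ dx_j = sgn(permutation) dx_{(a)} ∧ dx_{(b)} ∧ dx_{(c)} with (a < b < c) sorted:
  d(-w^2 + 3*y^2) includes (∂/∂w)(-w^2 + 3*y^2) dw = (-2*w) dw, which multiplied by dx ∧ dy gives (-2*w) dx ∧ dy ∧ dw
  d(z*(3*w - 2*z)) includes (∂/∂z)(z*(3*w - 2*z)) dz = (3*w - 4*z) dz, which multiplied by dx ∧ dw gives (-3*w + 4*z) dx ∧ dz ∧ dw
  d(3*w*x + x^2 + y*z) includes (∂/∂x)(3*w*x + x^2 + y*z) dx = (3*w + 2*x) dx, which multiplied by dy ∧ dz gives (3*w + 2*x) dx ∧ dy ∧ dz
  d(3*w*x + x^2 + y*z) includes (∂/∂w)(3*w*x + x^2 + y*z) dw = (3*x) dw, which multiplied by dy ∧ dz gives (3*x) dy ∧ dz ∧ dw
Collecting like 3-forms: d(omega) = (-2*w) dx ∧ dy ∧ dw + (-3*w + 4*z) dx ∧ dz ∧ dw + (3*w + 2*x) dx ∧ dy ∧ dz + (3*x) dy ∧ dz ∧ dw.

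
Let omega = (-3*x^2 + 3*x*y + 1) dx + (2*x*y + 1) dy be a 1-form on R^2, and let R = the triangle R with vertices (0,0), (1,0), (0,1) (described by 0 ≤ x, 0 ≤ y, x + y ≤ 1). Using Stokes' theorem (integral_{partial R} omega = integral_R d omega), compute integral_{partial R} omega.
integral_(partial R) omega = -1/6

Stokes: integral_partial_R omega = integral_R d omega with d omega = (∂Q/∂x - ∂P/∂y) dx ∧ dy.
  ∂Q/∂x = 2*y
  ∂P/∂y = 3*x
  integrand = ∂Q/∂x - ∂P/∂y = -3*x + 2*y.
Integrating over R: integral_0^1 integral_0^{1-x} (-3*x + 2*y) dy dx = -1/6.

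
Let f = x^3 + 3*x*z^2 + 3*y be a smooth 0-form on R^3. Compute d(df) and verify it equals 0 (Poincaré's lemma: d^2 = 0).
d(df) = 0

Step 1: df = sum_i (∂f/∂x_i) dx_i = (3*x^2 + 3*z^2) dx + (3) dy + (6*x*z) dz.
Step 2: Apply d again. Using the 1-form formula, the coefficient of dx ∧ dy in d(df) is ∂^2 f/∂x ∂y - ∂^2 f/∂y ∂x = (0) - (0) = 0 (equality of mixed partials for smooth f).
Similarly for dx ∧ dz and dy ∧ dz — all coefficients vanish. So d(df) = 0.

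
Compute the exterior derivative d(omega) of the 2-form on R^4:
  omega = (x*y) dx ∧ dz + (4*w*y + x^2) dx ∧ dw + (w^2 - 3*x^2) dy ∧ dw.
d(omega) = (-x) dx ∧ dy ∧ dz + (-4*w - 6*x) dx ∧ dy ∧ dw

For a 2-form omega = sum_{i<j} g_{ij} dx_i ∧ dx_j, the exterior derivative is
  d(omega) = sum_{i<j} d(g_{ij}) ∧ dx_i ∧ dx_j = sum_{i<j, k} (∂g_{ij}/∂x_k) dx_k ∧ dx_i ∧ dx_j.
Expand each term, using dx_k ∧ dx_i ∧ dx_j = sgn(permutation) dx_{(a)} ∧ dx_{(b)} ∧ dx_{(c)} with (a < b < c) sorted:
  d(x*y) includes (∂/∂y)(x*y) dy = (x) dy, which multiplied by dx ∧ dz gives (-x) dx ∧ dy ∧ dz
  d(4*w*y + x^2) includes (∂/∂y)(4*w*y + x^2) dy = (4*w) dy, which multiplied by dx ∧ dw gives (-4*w) dx ∧ dy ∧ dw
  d(w^2 - 3*x^2) includes (∂/∂x)(w^2 - 3*x^2) dx = (-6*x) dx, which multiplied by dy ∧ dw gives (-6*x) dx ∧ dy ∧ dw
Collecting like 3-forms: d(omega) = (-x) dx ∧ dy ∧ dz + (-4*w - 6*x) dx ∧ dy ∧ dw.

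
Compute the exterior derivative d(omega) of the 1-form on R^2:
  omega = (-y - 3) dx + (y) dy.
d(omega) = (1) dx ∧ dy

For a 1-form omega = sum_i f_i dx_i, the exterior derivative is
  d(omega) = sum_{i < j} (∂f_j/∂x_i - ∂f_i/∂x_j) dx_i ∧ dx_j.
  coefficient of dx ∧ dy: ∂f_2/∂x - ∂f_1/∂y = ∂(y)/∂x - ∂(-y - 3)/∂y = 1
Assembling: d(omega) = (1) dx ∧ dy.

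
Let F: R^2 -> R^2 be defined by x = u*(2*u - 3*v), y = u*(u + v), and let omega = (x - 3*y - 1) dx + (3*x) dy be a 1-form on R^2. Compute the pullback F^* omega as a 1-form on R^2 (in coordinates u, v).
F^* omega = (8*u^3 - 33*u^2*v + 9*u*v^2 - 4*u + 3*v) du + (3*u*(3*u^2 + 3*u*v + 1)) dv

Using F^*(f dg) = (f ∘ F) d(g ∘ F), substitute each coordinate x_i by F_i(u, v) in f_i, and replace dx_i by d F_i = (∂F_i/∂u) du + (∂F_i/∂v) dv.
  For the x component: f_1(F) = -u^2 - 6*u*v - 1; d F_1 = (4*u - 3*v) du + (-3*u) dv
  For the y component: f_2(F) = 3*u*(2*u - 3*v); d F_2 = (2*u + v) du + (u) dv
Combining and collecting du, dv coefficients:
  coeff of du: 8*u^3 - 33*u^2*v + 9*u*v^2 - 4*u + 3*v
  coeff of dv: 3*u*(3*u^2 + 3*u*v + 1)
F^* omega = (8*u^3 - 33*u^2*v + 9*u*v^2 - 4*u + 3*v) du + (3*u*(3*u^2 + 3*u*v + 1)) dv.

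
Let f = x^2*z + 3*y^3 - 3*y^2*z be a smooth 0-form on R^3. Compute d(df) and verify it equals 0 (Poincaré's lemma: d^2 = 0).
d(df) = 0

Step 1: df = sum_i (∂f/∂x_i) dx_i = (2*x*z) dx + (3*y*(3*y - 2*z)) dy + (x^2 - 3*y^2) dz.
Step 2: Apply d again. Using the 1-form formula, the coefficient of dx ∧ dy in d(df) is ∂^2 f/∂x ∂y - ∂^2 f/∂y ∂x = (0) - (0) = 0 (equality of mixed partials for smooth f).
Similarly for dx ∧ dz and dy ∧ dz — all coefficients vanish. So d(df) = 0.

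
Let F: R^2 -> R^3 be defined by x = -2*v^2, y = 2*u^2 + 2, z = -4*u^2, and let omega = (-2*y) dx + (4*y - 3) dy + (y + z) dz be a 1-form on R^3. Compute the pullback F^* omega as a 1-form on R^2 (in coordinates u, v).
F^* omega = (48*u^3 + 4*u) du + (16*v*(u^2 + 1)) dv

Using F^*(f dg) = (f ∘ F) d(g ∘ F), substitute each coordinate x_i by F_i(u, v) in f_i, and replace dx_i by d F_i = (∂F_i/∂u) du + (∂F_i/∂v) dv.
  For the x component: f_1(F) = -4*u^2 - 4; d F_1 = (0) du + (-4*v) dv
  For the y component: f_2(F) = 8*u^2 + 5; d F_2 = (4*u) du + (0) dv
  For the z component: f_3(F) = 2 - 2*u^2; d F_3 = (-8*u) du + (0) dv
Combining and collecting du, dv coefficients:
  coeff of du: 48*u^3 + 4*u
  coeff of dv: 16*v*(u^2 + 1)
F^* omega = (48*u^3 + 4*u) du + (16*v*(u^2 + 1)) dv.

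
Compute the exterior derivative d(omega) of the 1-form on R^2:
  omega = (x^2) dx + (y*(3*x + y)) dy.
d(omega) = (3*y) dx ∧ dy

For a 1-form omega = sum_i f_i dx_i, the exterior derivative is
  d(omega) = sum_{i < j} (∂f_j/∂x_i - ∂f_i/∂x_j) dx_i ∧ dx_j.
  coefficient of dx ∧ dy: ∂f_2/∂x - ∂f_1/∂y = ∂(y*(3*x + y))/∂x - ∂(x^2)/∂y = 3*y
Assembling: d(omega) = (3*y) dx ∧ dy.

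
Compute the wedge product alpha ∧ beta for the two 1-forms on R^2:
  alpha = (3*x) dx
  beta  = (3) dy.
alpha ∧ beta = (9*x) dx ∧ dy

Distribute the wedge, using dx_i ∧ dx_j = -dx_j ∧ dx_i and dx_i ∧ dx_i = 0. For each pair (i, j) with i < j, the coefficient of dx_i ∧ dx_j in alpha ∧ beta is (alpha_i * beta_j - alpha_j * beta_i). Collecting: alpha ∧ beta = (9*x) dx ∧ dy.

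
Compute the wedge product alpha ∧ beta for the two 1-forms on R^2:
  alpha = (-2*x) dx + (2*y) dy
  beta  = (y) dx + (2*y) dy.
alpha ∧ beta = (-2*y*(2*x + y)) dx ∧ dy

Distribute the wedge, using dx_i ∧ dx_j = -dx_j ∧ dx_i and dx_i ∧ dx_i = 0. For each pair (i, j) with i < j, the coefficient of dx_i ∧ dx_j in alpha ∧ beta is (alpha_i * beta_j - alpha_j * beta_i). Collecting: alpha ∧ beta = (-2*y*(2*x + y)) dx ∧ dy.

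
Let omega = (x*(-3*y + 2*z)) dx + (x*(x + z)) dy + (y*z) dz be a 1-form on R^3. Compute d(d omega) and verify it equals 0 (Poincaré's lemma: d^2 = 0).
d(d omega) = 0

Step 1: d omega = sum_{i<j} (∂f_j/∂x_i - ∂f_i/∂x_j) dx_i ∧ dx_j:
  coeff of dx ∧ dy: 5*x + z
  coeff of dx ∧ dz: -2*x
  coeff of dy ∧ dz: -x + z
Step 2: Apply d again to each 2-form coefficient. The only possible 3-form in R^3 is dx ∧ dy ∧ dz, with coefficient
  ∂(coeff of dy∧dz)/∂x - ∂(coeff of dx∧dz)/∂y + ∂(coeff of dx∧dy)/∂z
  = ∂/∂x (-x + z) - ∂/∂y (-2*x) + ∂/∂z (5*x + z).
Each of these terms simplifies to sums of mixed partials that cancel in pairs. The result is 0 (by equality of mixed partials for smooth functions — Schwarz / Clairaut).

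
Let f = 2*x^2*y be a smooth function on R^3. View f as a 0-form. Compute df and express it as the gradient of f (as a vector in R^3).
df = (4*x*y) dx + (2*x^2) dy + (0) dz; grad f = (4*x*y, 2*x^2, 0)

For a 0-form f, d f = (∂f/∂x) dx + (∂f/∂y) dy + (∂f/∂z) dz. The components of the vector representation are exactly the entries of grad f in Cartesian coordinates:
  ∂f/∂x = 4*x*y
  ∂f/∂y = 2*x^2
  ∂f/∂z = 0.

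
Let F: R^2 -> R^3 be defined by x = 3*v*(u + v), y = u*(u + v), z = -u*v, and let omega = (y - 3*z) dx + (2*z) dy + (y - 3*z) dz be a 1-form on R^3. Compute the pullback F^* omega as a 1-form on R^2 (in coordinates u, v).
F^* omega = (2*u*v*(-u + 3*v)) du + (2*u*(u^2 + 6*u*v + 12*v^2)) dv

Using F^*(f dg) = (f ∘ F) d(g ∘ F), substitute each coordinate x_i by F_i(u, v) in f_i, and replace dx_i by d F_i = (∂F_i/∂u) du + (∂F_i/∂v) dv.
  For the x component: f_1(F) = u*(u + 4*v); d F_1 = (3*v) du + (3*u + 6*v) dv
  For the y component: f_2(F) = -2*u*v; d F_2 = (2*u + v) du + (u) dv
  For the z component: f_3(F) = u*(u + 4*v); d F_3 = (-v) du + (-u) dv
Combining and collecting du, dv coefficients:
  coeff of du: 2*u*v*(-u + 3*v)
  coeff of dv: 2*u*(u^2 + 6*u*v + 12*v^2)
F^* omega = (2*u*v*(-u + 3*v)) du + (2*u*(u^2 + 6*u*v + 12*v^2)) dv.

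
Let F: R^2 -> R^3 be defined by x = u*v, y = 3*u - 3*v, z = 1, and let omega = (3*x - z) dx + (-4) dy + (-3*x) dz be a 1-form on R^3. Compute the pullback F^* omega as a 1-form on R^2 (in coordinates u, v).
F^* omega = (3*u*v^2 - v - 12) du + (3*u^2*v - u + 12) dv

Using F^*(f dg) = (f ∘ F) d(g ∘ F), substitute each coordinate x_i by F_i(u, v) in f_i, and replace dx_i by d F_i = (∂F_i/∂u) du + (∂F_i/∂v) dv.
  For the x component: f_1(F) = 3*u*v - 1; d F_1 = (v) du + (u) dv
  For the y component: f_2(F) = -4; d F_2 = (3) du + (-3) dv
  For the z component: f_3(F) = -3*u*v; d F_3 = (0) du + (0) dv
Combining and collecting du, dv coefficients:
  coeff of du: 3*u*v^2 - v - 12
  coeff of dv: 3*u^2*v - u + 12
F^* omega = (3*u*v^2 - v - 12) du + (3*u^2*v - u + 12) dv.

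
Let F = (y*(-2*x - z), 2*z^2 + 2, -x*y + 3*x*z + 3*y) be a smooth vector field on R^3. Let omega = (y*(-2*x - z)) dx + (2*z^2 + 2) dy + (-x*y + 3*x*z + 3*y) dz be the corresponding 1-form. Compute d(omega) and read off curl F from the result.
d(omega) = (-x - 4*z + 3) dy ∧ dz + (-3*z) dz ∧ dx + (2*x + z) dx ∧ dy; curl F = (-x - 4*z + 3, -3*z, 2*x + z)

d omega = sum_{i<j} (∂f_j/∂x_i - ∂f_i/∂x_j) dx_i ∧ dx_j. Under the identification (dy ∧ dz, dz ∧ dx, dx ∧ dy) ↔ (e_x, e_y, e_z), the coefficients are exactly the components of curl F. Compute:
  ∂R/∂y - ∂Q/∂z = (3 - x) - (4*z) = -x - 4*z + 3
  ∂P/∂z - ∂R/∂x = (-y) - (-y + 3*z) = -3*z
  ∂Q/∂x - ∂P/∂y = (0) - (-2*x - z) = 2*x + z.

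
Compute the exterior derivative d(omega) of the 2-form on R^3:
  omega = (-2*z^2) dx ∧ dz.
d(omega) = 0

For a 2-form omega = sum_{i<j} g_{ij} dx_i ∧ dx_j, the exterior derivative is
  d(omega) = sum_{i<j} d(g_{ij}) ∧ dx_i ∧ dx_j = sum_{i<j, k} (∂g_{ij}/∂x_k) dx_k ∧ dx_i ∧ dx_j.
Expand each term, using dx_k ∧ dx_i ∧ dx_j = sgn(permutation) dx_{(a)} ∧ dx_{(b)} ∧ dx_{(c)} with (a < b < c) sorted:

Collecting like 3-forms: d(omega) = 0.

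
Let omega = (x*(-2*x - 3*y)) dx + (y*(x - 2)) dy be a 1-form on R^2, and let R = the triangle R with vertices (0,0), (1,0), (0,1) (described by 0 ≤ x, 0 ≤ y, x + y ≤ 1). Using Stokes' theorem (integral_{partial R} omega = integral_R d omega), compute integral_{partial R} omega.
integral_(partial R) omega = 2/3

Stokes: integral_partial_R omega = integral_R d omega with d omega = (∂Q/∂x - ∂P/∂y) dx ∧ dy.
  ∂Q/∂x = y
  ∂P/∂y = -3*x
  integrand = ∂Q/∂x - ∂P/∂y = 3*x + y.
Integrating over R: integral_0^1 integral_0^{1-x} (3*x + y) dy dx = 2/3.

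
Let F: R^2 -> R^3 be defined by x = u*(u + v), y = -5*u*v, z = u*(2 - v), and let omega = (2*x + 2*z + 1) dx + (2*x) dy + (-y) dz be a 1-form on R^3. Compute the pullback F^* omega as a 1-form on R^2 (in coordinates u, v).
F^* omega = (4*u^3 - 8*u^2*v + 8*u^2 - 15*u*v^2 + 14*u*v + 2*u + v) du + (u*(-8*u^2 - 15*u*v + 4*u + 1)) dv

Using F^*(f dg) = (f ∘ F) d(g ∘ F), substitute each coordinate x_i by F_i(u, v) in f_i, and replace dx_i by d F_i = (∂F_i/∂u) du + (∂F_i/∂v) dv.
  For the x component: f_1(F) = 2*u^2 + 4*u + 1; d F_1 = (2*u + v) du + (u) dv
  For the y component: f_2(F) = 2*u*(u + v); d F_2 = (-5*v) du + (-5*u) dv
  For the z component: f_3(F) = 5*u*v; d F_3 = (2 - v) du + (-u) dv
Combining and collecting du, dv coefficients:
  coeff of du: 4*u^3 - 8*u^2*v + 8*u^2 - 15*u*v^2 + 14*u*v + 2*u + v
  coeff of dv: u*(-8*u^2 - 15*u*v + 4*u + 1)
F^* omega = (4*u^3 - 8*u^2*v + 8*u^2 - 15*u*v^2 + 14*u*v + 2*u + v) du + (u*(-8*u^2 - 15*u*v + 4*u + 1)) dv.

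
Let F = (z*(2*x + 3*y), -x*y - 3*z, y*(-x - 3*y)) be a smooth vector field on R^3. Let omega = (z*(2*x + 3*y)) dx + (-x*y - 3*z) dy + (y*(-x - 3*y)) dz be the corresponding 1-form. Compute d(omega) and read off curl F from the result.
d(omega) = (-x - 6*y + 3) dy ∧ dz + (2*x + 4*y) dz ∧ dx + (-y - 3*z) dx ∧ dy; curl F = (-x - 6*y + 3, 2*x + 4*y, -y - 3*z)

d omega = sum_{i<j} (∂f_j/∂x_i - ∂f_i/∂x_j) dx_i ∧ dx_j. Under the identification (dy ∧ dz, dz ∧ dx, dx ∧ dy) ↔ (e_x, e_y, e_z), the coefficients are exactly the components of curl F. Compute:
  ∂R/∂y - ∂Q/∂z = (-x - 6*y) - (-3) = -x - 6*y + 3
  ∂P/∂z - ∂R/∂x = (2*x + 3*y) - (-y) = 2*x + 4*y
  ∂Q/∂x - ∂P/∂y = (-y) - (3*z) = -y - 3*z.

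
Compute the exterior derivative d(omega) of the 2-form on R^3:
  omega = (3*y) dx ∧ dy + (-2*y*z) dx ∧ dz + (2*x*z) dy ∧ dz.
d(omega) = (4*z) dx ∧ dy ∧ dz

For a 2-form omega = sum_{i<j} g_{ij} dx_i ∧ dx_j, the exterior derivative is
  d(omega) = sum_{i<j} d(g_{ij}) ∧ dx_i ∧ dx_j = sum_{i<j, k} (∂g_{ij}/∂x_k) dx_k ∧ dx_i ∧ dx_j.
Expand each term, using dx_k ∧ dx_i ∧ dx_j = sgn(permutation) dx_{(a)} ∧ dx_{(b)} ∧ dx_{(c)} with (a < b < c) sorted:
  d(-2*y*z) includes (∂/∂y)(-2*y*z) dy = (-2*z) dy, which multiplied by dx ∧ dz gives (2*z) dx ∧ dy ∧ dz
  d(2*x*z) includes (∂/∂x)(2*x*z) dx = (2*z) dx, which multiplied by dy ∧ dz gives (2*z) dx ∧ dy ∧ dz
Collecting like 3-forms: d(omega) = (4*z) dx ∧ dy ∧ dz.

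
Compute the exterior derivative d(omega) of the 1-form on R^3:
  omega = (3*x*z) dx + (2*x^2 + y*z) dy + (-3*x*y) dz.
d(omega) = (4*x) dx ∧ dy + (-3*x - 3*y) dx ∧ dz + (-3*x - y) dy ∧ dz

For a 1-form omega = sum_i f_i dx_i, the exterior derivative is
  d(omega) = sum_{i < j} (∂f_j/∂x_i - ∂f_i/∂x_j) dx_i ∧ dx_j.
  coefficient of dx ∧ dy: ∂f_2/∂x - ∂f_1/∂y = ∂(2*x^2 + y*z)/∂x - ∂(3*x*z)/∂y = 4*x
  coefficient of dx ∧ dz: ∂f_3/∂x - ∂f_1/∂z = ∂(-3*x*y)/∂x - ∂(3*x*z)/∂z = -3*x - 3*y
  coefficient of dy ∧ dz: ∂f_3/∂y - ∂f_2/∂z = ∂(-3*x*y)/∂y - ∂(2*x^2 + y*z)/∂z = -3*x - y
Assembling: d(omega) = (4*x) dx ∧ dy + (-3*x - 3*y) dx ∧ dz + (-3*x - y) dy ∧ dz.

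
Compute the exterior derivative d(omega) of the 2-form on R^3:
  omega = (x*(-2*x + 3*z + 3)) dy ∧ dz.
d(omega) = (-4*x + 3*z + 3) dx ∧ dy ∧ dz

For a 2-form omega = sum_{i<j} g_{ij} dx_i ∧ dx_j, the exterior derivative is
  d(omega) = sum_{i<j} d(g_{ij}) ∧ dx_i ∧ dx_j = sum_{i<j, k} (∂g_{ij}/∂x_k) dx_k ∧ dx_i ∧ dx_j.
Expand each term, using dx_k ∧ dx_i ∧ dx_j = sgn(permutation) dx_{(a)} ∧ dx_{(b)} ∧ dx_{(c)} with (a < b < c) sorted:
  d(x*(-2*x + 3*z + 3)) includes (∂/∂x)(x*(-2*x + 3*z + 3)) dx = (-4*x + 3*z + 3) dx, which multiplied by dy ∧ dz gives (-4*x + 3*z + 3) dx ∧ dy ∧ dz
Collecting like 3-forms: d(omega) = (-4*x + 3*z + 3) dx ∧ dy ∧ dz.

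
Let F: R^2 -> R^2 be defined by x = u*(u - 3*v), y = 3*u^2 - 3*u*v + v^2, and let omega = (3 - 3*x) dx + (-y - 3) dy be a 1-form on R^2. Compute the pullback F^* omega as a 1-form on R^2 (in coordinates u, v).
F^* omega = (-24*u^3 + 54*u^2*v - 42*u*v^2 - 12*u + 3*v^3) du + (18*u^3 - 42*u^2*v + 9*u*v^2 - 2*v^3 - 6*v) dv

Using F^*(f dg) = (f ∘ F) d(g ∘ F), substitute each coordinate x_i by F_i(u, v) in f_i, and replace dx_i by d F_i = (∂F_i/∂u) du + (∂F_i/∂v) dv.
  For the x component: f_1(F) = -3*u^2 + 9*u*v + 3; d F_1 = (2*u - 3*v) du + (-3*u) dv
  For the y component: f_2(F) = -3*u^2 + 3*u*v - v^2 - 3; d F_2 = (6*u - 3*v) du + (-3*u + 2*v) dv
Combining and collecting du, dv coefficients:
  coeff of du: -24*u^3 + 54*u^2*v - 42*u*v^2 - 12*u + 3*v^3
  coeff of dv: 18*u^3 - 42*u^2*v + 9*u*v^2 - 2*v^3 - 6*v
F^* omega = (-24*u^3 + 54*u^2*v - 42*u*v^2 - 12*u + 3*v^3) du + (18*u^3 - 42*u^2*v + 9*u*v^2 - 2*v^3 - 6*v) dv.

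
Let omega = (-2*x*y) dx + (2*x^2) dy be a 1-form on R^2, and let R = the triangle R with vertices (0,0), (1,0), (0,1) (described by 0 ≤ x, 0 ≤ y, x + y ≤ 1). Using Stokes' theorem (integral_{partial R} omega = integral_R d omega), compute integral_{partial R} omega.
integral_(partial R) omega = 1

Stokes: integral_partial_R omega = integral_R d omega with d omega = (∂Q/∂x - ∂P/∂y) dx ∧ dy.
  ∂Q/∂x = 4*x
  ∂P/∂y = -2*x
  integrand = ∂Q/∂x - ∂P/∂y = 6*x.
Integrating over R: integral_0^1 integral_0^{1-x} (6*x) dy dx = 1.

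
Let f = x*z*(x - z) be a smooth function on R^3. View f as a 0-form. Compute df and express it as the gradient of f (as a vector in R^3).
df = (z*(2*x - z)) dx + (0) dy + (x*(x - 2*z)) dz; grad f = (z*(2*x - z), 0, x*(x - 2*z))

For a 0-form f, d f = (∂f/∂x) dx + (∂f/∂y) dy + (∂f/∂z) dz. The components of the vector representation are exactly the entries of grad f in Cartesian coordinates:
  ∂f/∂x = z*(2*x - z)
  ∂f/∂y = 0
  ∂f/∂z = x*(x - 2*z).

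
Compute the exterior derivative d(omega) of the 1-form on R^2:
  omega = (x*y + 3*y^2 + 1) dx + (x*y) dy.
d(omega) = (-x - 5*y) dx ∧ dy

For a 1-form omega = sum_i f_i dx_i, the exterior derivative is
  d(omega) = sum_{i < j} (∂f_j/∂x_i - ∂f_i/∂x_j) dx_i ∧ dx_j.
  coefficient of dx ∧ dy: ∂f_2/∂x - ∂f_1/∂y = ∂(x*y)/∂x - ∂(x*y + 3*y^2 + 1)/∂y = -x - 5*y
Assembling: d(omega) = (-x - 5*y) dx ∧ dy.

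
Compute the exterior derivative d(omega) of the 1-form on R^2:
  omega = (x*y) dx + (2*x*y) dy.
d(omega) = (-x + 2*y) dx ∧ dy

For a 1-form omega = sum_i f_i dx_i, the exterior derivative is
  d(omega) = sum_{i < j} (∂f_j/∂x_i - ∂f_i/∂x_j) dx_i ∧ dx_j.
  coefficient of dx ∧ dy: ∂f_2/∂x - ∂f_1/∂y = ∂(2*x*y)/∂x - ∂(x*y)/∂y = -x + 2*y
Assembling: d(omega) = (-x + 2*y) dx ∧ dy.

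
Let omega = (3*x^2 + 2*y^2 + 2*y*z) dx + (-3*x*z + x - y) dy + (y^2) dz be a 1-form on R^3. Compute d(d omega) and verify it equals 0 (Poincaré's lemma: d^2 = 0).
d(d omega) = 0

Step 1: d omega = sum_{i<j} (∂f_j/∂x_i - ∂f_i/∂x_j) dx_i ∧ dx_j:
  coeff of dx ∧ dy: -4*y - 5*z + 1
  coeff of dx ∧ dz: -2*y
  coeff of dy ∧ dz: 3*x + 2*y
Step 2: Apply d again to each 2-form coefficient. The only possible 3-form in R^3 is dx ∧ dy ∧ dz, with coefficient
  ∂(coeff of dy∧dz)/∂x - ∂(coeff of dx∧dz)/∂y + ∂(coeff of dx∧dy)/∂z
  = ∂/∂x (3*x + 2*y) - ∂/∂y (-2*y) + ∂/∂z (-4*y - 5*z + 1).
Each of these terms simplifies to sums of mixed partials that cancel in pairs. The result is 0 (by equality of mixed partials for smooth functions — Schwarz / Clairaut).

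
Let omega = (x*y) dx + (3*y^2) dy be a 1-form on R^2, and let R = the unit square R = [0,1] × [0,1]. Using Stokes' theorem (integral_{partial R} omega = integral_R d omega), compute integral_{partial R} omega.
integral_(partial R) omega = -1/2

Stokes: integral_partial_R omega = integral_R d omega with d omega = (∂Q/∂x - ∂P/∂y) dx ∧ dy.
  ∂Q/∂x = 0
  ∂P/∂y = x
  integrand = ∂Q/∂x - ∂P/∂y = -x.
Integrating over R: integral_0^1 integral_0^1 (-x) dx dy = -1/2.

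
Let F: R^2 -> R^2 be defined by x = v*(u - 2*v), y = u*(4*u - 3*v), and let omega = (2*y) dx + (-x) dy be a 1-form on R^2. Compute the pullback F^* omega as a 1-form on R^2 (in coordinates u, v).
F^* omega = (v^2*(13*u - 6*v)) du + (u*(8*u^2 - 35*u*v + 18*v^2)) dv

Using F^*(f dg) = (f ∘ F) d(g ∘ F), substitute each coordinate x_i by F_i(u, v) in f_i, and replace dx_i by d F_i = (∂F_i/∂u) du + (∂F_i/∂v) dv.
  For the x component: f_1(F) = 2*u*(4*u - 3*v); d F_1 = (v) du + (u - 4*v) dv
  For the y component: f_2(F) = v*(-u + 2*v); d F_2 = (8*u - 3*v) du + (-3*u) dv
Combining and collecting du, dv coefficients:
  coeff of du: v^2*(13*u - 6*v)
  coeff of dv: u*(8*u^2 - 35*u*v + 18*v^2)
F^* omega = (v^2*(13*u - 6*v)) du + (u*(8*u^2 - 35*u*v + 18*v^2)) dv.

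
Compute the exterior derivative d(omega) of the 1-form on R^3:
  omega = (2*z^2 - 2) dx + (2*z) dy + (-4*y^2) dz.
d(omega) = (-4*z) dx ∧ dz + (-8*y - 2) dy ∧ dz

For a 1-form omega = sum_i f_i dx_i, the exterior derivative is
  d(omega) = sum_{i < j} (∂f_j/∂x_i - ∂f_i/∂x_j) dx_i ∧ dx_j.
  coefficient of dx ∧ dz: ∂f_3/∂x - ∂f_1/∂z = ∂(-4*y^2)/∂x - ∂(2*z^2 - 2)/∂z = -4*z
  coefficient of dy ∧ dz: ∂f_3/∂y - ∂f_2/∂z = ∂(-4*y^2)/∂y - ∂(2*z)/∂z = -8*y - 2
Assembling: d(omega) = (-4*z) dx ∧ dz + (-8*y - 2) dy ∧ dz.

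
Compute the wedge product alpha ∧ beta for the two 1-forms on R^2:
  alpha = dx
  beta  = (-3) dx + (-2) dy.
alpha ∧ beta = (-2) dx ∧ dy

Distribute the wedge, using dx_i ∧ dx_j = -dx_j ∧ dx_i and dx_i ∧ dx_i = 0. For each pair (i, j) with i < j, the coefficient of dx_i ∧ dx_j in alpha ∧ beta is (alpha_i * beta_j - alpha_j * beta_i). Collecting: alpha ∧ beta = (-2) dx ∧ dy.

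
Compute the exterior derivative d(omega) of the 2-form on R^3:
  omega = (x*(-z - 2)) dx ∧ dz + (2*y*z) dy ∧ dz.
d(omega) = 0

For a 2-form omega = sum_{i<j} g_{ij} dx_i ∧ dx_j, the exterior derivative is
  d(omega) = sum_{i<j} d(g_{ij}) ∧ dx_i ∧ dx_j = sum_{i<j, k} (∂g_{ij}/∂x_k) dx_k ∧ dx_i ∧ dx_j.
Expand each term, using dx_k ∧ dx_i ∧ dx_j = sgn(permutation) dx_{(a)} ∧ dx_{(b)} ∧ dx_{(c)} with (a < b < c) sorted:

Collecting like 3-forms: d(omega) = 0.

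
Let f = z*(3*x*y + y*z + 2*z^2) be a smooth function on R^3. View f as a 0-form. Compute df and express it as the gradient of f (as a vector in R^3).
df = (3*y*z) dx + (z*(3*x + z)) dy + (3*x*y + 2*y*z + 6*z^2) dz; grad f = (3*y*z, z*(3*x + z), 3*x*y + 2*y*z + 6*z^2)

For a 0-form f, d f = (∂f/∂x) dx + (∂f/∂y) dy + (∂f/∂z) dz. The components of the vector representation are exactly the entries of grad f in Cartesian coordinates:
  ∂f/∂x = 3*y*z
  ∂f/∂y = z*(3*x + z)
  ∂f/∂z = 3*x*y + 2*y*z + 6*z^2.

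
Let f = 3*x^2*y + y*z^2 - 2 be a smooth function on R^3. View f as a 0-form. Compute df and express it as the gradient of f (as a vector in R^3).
df = (6*x*y) dx + (3*x^2 + z^2) dy + (2*y*z) dz; grad f = (6*x*y, 3*x^2 + z^2, 2*y*z)

For a 0-form f, d f = (∂f/∂x) dx + (∂f/∂y) dy + (∂f/∂z) dz. The components of the vector representation are exactly the entries of grad f in Cartesian coordinates:
  ∂f/∂x = 6*x*y
  ∂f/∂y = 3*x^2 + z^2
  ∂f/∂z = 2*y*z.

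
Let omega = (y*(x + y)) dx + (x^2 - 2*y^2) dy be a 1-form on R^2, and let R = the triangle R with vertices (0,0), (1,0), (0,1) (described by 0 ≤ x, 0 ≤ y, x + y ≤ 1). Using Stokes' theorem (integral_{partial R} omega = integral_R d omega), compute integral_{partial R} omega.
integral_(partial R) omega = -1/6

Stokes: integral_partial_R omega = integral_R d omega with d omega = (∂Q/∂x - ∂P/∂y) dx ∧ dy.
  ∂Q/∂x = 2*x
  ∂P/∂y = x + 2*y
  integrand = ∂Q/∂x - ∂P/∂y = x - 2*y.
Integrating over R: integral_0^1 integral_0^{1-x} (x - 2*y) dy dx = -1/6.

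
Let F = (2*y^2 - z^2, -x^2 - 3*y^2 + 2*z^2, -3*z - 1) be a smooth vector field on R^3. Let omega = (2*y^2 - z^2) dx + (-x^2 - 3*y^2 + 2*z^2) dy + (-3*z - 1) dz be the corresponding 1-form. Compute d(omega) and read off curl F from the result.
d(omega) = (-4*z) dy ∧ dz + (-2*z) dz ∧ dx + (-2*x - 4*y) dx ∧ dy; curl F = (-4*z, -2*z, -2*x - 4*y)

d omega = sum_{i<j} (∂f_j/∂x_i - ∂f_i/∂x_j) dx_i ∧ dx_j. Under the identification (dy ∧ dz, dz ∧ dx, dx ∧ dy) ↔ (e_x, e_y, e_z), the coefficients are exactly the components of curl F. Compute:
  ∂R/∂y - ∂Q/∂z = (0) - (4*z) = -4*z
  ∂P/∂z - ∂R/∂x = (-2*z) - (0) = -2*z
  ∂Q/∂x - ∂P/∂y = (-2*x) - (4*y) = -2*x - 4*y.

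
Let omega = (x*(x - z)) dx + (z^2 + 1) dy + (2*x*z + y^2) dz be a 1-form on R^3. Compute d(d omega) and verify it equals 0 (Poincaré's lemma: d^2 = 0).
d(d omega) = 0

Step 1: d omega = sum_{i<j} (∂f_j/∂x_i - ∂f_i/∂x_j) dx_i ∧ dx_j:
  coeff of dx ∧ dy: 0
  coeff of dx ∧ dz: x + 2*z
  coeff of dy ∧ dz: 2*y - 2*z
Step 2: Apply d again to each 2-form coefficient. The only possible 3-form in R^3 is dx ∧ dy ∧ dz, with coefficient
  ∂(coeff of dy∧dz)/∂x - ∂(coeff of dx∧dz)/∂y + ∂(coeff of dx∧dy)/∂z
  = ∂/∂x (2*y - 2*z) - ∂/∂y (x + 2*z) + ∂/∂z (0).
Each of these terms simplifies to sums of mixed partials that cancel in pairs. The result is 0 (by equality of mixed partials for smooth functions — Schwarz / Clairaut).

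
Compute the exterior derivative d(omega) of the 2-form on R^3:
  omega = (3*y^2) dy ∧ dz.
d(omega) = 0

For a 2-form omega = sum_{i<j} g_{ij} dx_i ∧ dx_j, the exterior derivative is
  d(omega) = sum_{i<j} d(g_{ij}) ∧ dx_i ∧ dx_j = sum_{i<j, k} (∂g_{ij}/∂x_k) dx_k ∧ dx_i ∧ dx_j.
Expand each term, using dx_k ∧ dx_i ∧ dx_j = sgn(permutation) dx_{(a)} ∧ dx_{(b)} ∧ dx_{(c)} with (a < b < c) sorted:

Collecting like 3-forms: d(omega) = 0.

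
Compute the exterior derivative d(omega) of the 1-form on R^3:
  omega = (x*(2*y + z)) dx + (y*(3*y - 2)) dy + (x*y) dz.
d(omega) = (-2*x) dx ∧ dy + (-x + y) dx ∧ dz + (x) dy ∧ dz

For a 1-form omega = sum_i f_i dx_i, the exterior derivative is
  d(omega) = sum_{i < j} (∂f_j/∂x_i - ∂f_i/∂x_j) dx_i ∧ dx_j.
  coefficient of dx ∧ dy: ∂f_2/∂x - ∂f_1/∂y = ∂(y*(3*y - 2))/∂x - ∂(x*(2*y + z))/∂y = -2*x
  coefficient of dx ∧ dz: ∂f_3/∂x - ∂f_1/∂z = ∂(x*y)/∂x - ∂(x*(2*y + z))/∂z = -x + y
  coefficient of dy ∧ dz: ∂f_3/∂y - ∂f_2/∂z = ∂(x*y)/∂y - ∂(y*(3*y - 2))/∂z = x
Assembling: d(omega) = (-2*x) dx ∧ dy + (-x + y) dx ∧ dz + (x) dy ∧ dz.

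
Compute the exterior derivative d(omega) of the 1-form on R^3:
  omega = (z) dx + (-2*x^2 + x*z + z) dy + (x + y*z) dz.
d(omega) = (-4*x + z) dx ∧ dy + (-x + z - 1) dy ∧ dz

For a 1-form omega = sum_i f_i dx_i, the exterior derivative is
  d(omega) = sum_{i < j} (∂f_j/∂x_i - ∂f_i/∂x_j) dx_i ∧ dx_j.
  coefficient of dx ∧ dy: ∂f_2/∂x - ∂f_1/∂y = ∂(-2*x^2 + x*z + z)/∂x - ∂(z)/∂y = -4*x + z
  coefficient of dy ∧ dz: ∂f_3/∂y - ∂f_2/∂z = ∂(x + y*z)/∂y - ∂(-2*x^2 + x*z + z)/∂z = -x + z - 1
Assembling: d(omega) = (-4*x + z) dx ∧ dy + (-x + z - 1) dy ∧ dz.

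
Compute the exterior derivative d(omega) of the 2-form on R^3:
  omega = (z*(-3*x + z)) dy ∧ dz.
d(omega) = (-3*z) dx ∧ dy ∧ dz

For a 2-form omega = sum_{i<j} g_{ij} dx_i ∧ dx_j, the exterior derivative is
  d(omega) = sum_{i<j} d(g_{ij}) ∧ dx_i ∧ dx_j = sum_{i<j, k} (∂g_{ij}/∂x_k) dx_k ∧ dx_i ∧ dx_j.
Expand each term, using dx_k ∧ dx_i ∧ dx_j = sgn(permutation) dx_{(a)} ∧ dx_{(b)} ∧ dx_{(c)} with (a < b < c) sorted:
  d(z*(-3*x + z)) includes (∂/∂x)(z*(-3*x + z)) dx = (-3*z) dx, which multiplied by dy ∧ dz gives (-3*z) dx ∧ dy ∧ dz
Collecting like 3-forms: d(omega) = (-3*z) dx ∧ dy ∧ dz.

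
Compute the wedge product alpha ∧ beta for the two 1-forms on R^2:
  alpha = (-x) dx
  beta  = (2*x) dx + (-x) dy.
alpha ∧ beta = (x^2) dx ∧ dy

Distribute the wedge, using dx_i ∧ dx_j = -dx_j ∧ dx_i and dx_i ∧ dx_i = 0. For each pair (i, j) with i < j, the coefficient of dx_i ∧ dx_j in alpha ∧ beta is (alpha_i * beta_j - alpha_j * beta_i). Collecting: alpha ∧ beta = (x^2) dx ∧ dy.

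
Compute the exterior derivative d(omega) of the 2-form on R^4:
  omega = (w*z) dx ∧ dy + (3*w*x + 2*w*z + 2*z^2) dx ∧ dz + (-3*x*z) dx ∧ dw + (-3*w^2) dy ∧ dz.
d(omega) = (w) dx ∧ dy ∧ dz + (z) dx ∧ dy ∧ dw + (6*x + 2*z) dx ∧ dz ∧ dw + (-6*w) dy ∧ dz ∧ dw

For a 2-form omega = sum_{i<j} g_{ij} dx_i ∧ dx_j, the exterior derivative is
  d(omega) = sum_{i<j} d(g_{ij}) ∧ dx_i ∧ dx_j = sum_{i<j, k} (∂g_{ij}/∂x_k) dx_k ∧ dx_i ∧ dx_j.
Expand each term, using dx_k ∧ dx_i ∧ dx_j = sgn(permutation) dx_{(a)} ∧ dx_{(b)} ∧ dx_{(c)} with (a < b < c) sorted:
  d(w*z) includes (∂/∂z)(w*z) dz = (w) dz, which multiplied by dx ∧ dy gives (w) dx ∧ dy ∧ dz
  d(w*z) includes (∂/∂w)(w*z) dw = (z) dw, which multiplied by dx ∧ dy gives (z) dx ∧ dy ∧ dw
  d(3*w*x + 2*w*z + 2*z^2) includes (∂/∂w)(3*w*x + 2*w*z + 2*z^2) dw = (3*x + 2*z) dw, which multiplied by dx ∧ dz gives (3*x + 2*z) dx ∧ dz ∧ dw
  d(-3*x*z) includes (∂/∂z)(-3*x*z) dz = (-3*x) dz, which multiplied by dx ∧ dw gives (3*x) dx ∧ dz ∧ dw
  d(-3*w^2) includes (∂/∂w)(-3*w^2) dw = (-6*w) dw, which multiplied by dy ∧ dz gives (-6*w) dy ∧ dz ∧ dw
Collecting like 3-forms: d(omega) = (w) dx ∧ dy ∧ dz + (z) dx ∧ dy ∧ dw + (6*x + 2*z) dx ∧ dz ∧ dw + (-6*w) dy ∧ dz ∧ dw.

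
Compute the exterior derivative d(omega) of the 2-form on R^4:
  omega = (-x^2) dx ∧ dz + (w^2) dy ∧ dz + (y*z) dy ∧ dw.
d(omega) = (2*w - y) dy ∧ dz ∧ dw

For a 2-form omega = sum_{i<j} g_{ij} dx_i ∧ dx_j, the exterior derivative is
  d(omega) = sum_{i<j} d(g_{ij}) ∧ dx_i ∧ dx_j = sum_{i<j, k} (∂g_{ij}/∂x_k) dx_k ∧ dx_i ∧ dx_j.
Expand each term, using dx_k ∧ dx_i ∧ dx_j = sgn(permutation) dx_{(a)} ∧ dx_{(b)} ∧ dx_{(c)} with (a < b < c) sorted:
  d(w^2) includes (∂/∂w)(w^2) dw = (2*w) dw, which multiplied by dy ∧ dz gives (2*w) dy ∧ dz ∧ dw
  d(y*z) includes (∂/∂z)(y*z) dz = (y) dz, which multiplied by dy ∧ dw gives (-y) dy ∧ dz ∧ dw
Collecting like 3-forms: d(omega) = (2*w - y) dy ∧ dz ∧ dw.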